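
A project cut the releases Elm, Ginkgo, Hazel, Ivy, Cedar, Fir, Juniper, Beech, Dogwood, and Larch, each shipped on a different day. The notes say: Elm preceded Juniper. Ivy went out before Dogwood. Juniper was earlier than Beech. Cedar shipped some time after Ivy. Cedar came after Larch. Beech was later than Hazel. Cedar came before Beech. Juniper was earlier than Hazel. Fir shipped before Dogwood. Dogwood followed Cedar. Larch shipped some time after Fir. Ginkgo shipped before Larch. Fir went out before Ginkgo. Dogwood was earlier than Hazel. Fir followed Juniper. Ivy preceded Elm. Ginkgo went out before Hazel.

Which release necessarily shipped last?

Beech

Every other release has a chain of constraints placing it before Beech, so Beech is last.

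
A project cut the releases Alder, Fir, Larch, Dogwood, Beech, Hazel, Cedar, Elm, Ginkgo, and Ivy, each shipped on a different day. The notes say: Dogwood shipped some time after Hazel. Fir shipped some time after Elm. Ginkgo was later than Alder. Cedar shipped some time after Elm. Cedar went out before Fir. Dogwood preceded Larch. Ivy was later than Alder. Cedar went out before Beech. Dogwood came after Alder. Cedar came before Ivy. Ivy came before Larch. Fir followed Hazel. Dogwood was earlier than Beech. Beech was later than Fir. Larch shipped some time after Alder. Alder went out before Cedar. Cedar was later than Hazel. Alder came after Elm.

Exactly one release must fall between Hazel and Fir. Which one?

Tracing the constraints gives Hazel → Cedar → Fir, so Cedar sits after Hazel and before Fir.
No other release is forced both after Hazel and before Fir.

Cedar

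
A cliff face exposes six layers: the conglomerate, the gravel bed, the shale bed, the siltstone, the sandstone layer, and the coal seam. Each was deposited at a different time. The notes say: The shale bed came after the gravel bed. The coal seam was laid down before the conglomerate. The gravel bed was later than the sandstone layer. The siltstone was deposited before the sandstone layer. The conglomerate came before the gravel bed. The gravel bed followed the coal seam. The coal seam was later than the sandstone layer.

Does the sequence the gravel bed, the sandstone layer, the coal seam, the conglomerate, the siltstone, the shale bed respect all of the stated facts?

no

The constraints require the conglomerate before the gravel bed, but in the proposed sequence the gravel bed appears ahead of the conglomerate. That one violation is enough.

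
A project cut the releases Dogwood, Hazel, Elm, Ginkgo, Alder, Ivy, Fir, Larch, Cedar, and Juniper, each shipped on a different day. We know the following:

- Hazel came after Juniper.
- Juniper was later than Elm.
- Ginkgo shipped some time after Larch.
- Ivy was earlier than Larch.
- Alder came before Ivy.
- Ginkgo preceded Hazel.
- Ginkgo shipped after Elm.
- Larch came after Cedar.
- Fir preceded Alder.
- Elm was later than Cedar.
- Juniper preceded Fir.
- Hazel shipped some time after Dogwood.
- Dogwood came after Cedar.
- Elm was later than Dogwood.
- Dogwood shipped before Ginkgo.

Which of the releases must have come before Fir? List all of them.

Cedar, Dogwood, Elm, Juniper

Directly stated before Fir: Juniper.
Cedar reaches Fir via Cedar → Elm → Juniper → Fir.
Dogwood reaches Fir via Dogwood → Elm → Juniper → Fir.
Elm reaches Fir via Elm → Juniper → Fir.
No chain forces Larch (or any of the others) ahead of Fir.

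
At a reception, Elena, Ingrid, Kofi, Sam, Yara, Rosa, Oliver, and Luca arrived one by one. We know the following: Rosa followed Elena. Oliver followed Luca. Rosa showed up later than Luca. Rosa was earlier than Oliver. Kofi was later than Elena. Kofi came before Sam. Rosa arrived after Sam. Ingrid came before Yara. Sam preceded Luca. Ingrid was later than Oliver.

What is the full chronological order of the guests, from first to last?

Elena, Kofi, Sam, Luca, Rosa, Oliver, Ingrid, Yara

The constraints fix every adjacent pair, so only one ordering works:
Elena → Kofi → Sam → Luca → Rosa → Oliver → Ingrid → Yara.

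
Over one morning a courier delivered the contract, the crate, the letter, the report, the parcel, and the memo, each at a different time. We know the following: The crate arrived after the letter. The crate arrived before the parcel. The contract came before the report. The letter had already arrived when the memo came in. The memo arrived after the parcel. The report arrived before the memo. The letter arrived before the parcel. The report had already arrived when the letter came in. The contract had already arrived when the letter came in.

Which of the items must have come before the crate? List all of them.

Directly stated before the crate: the letter.
The contract reaches the crate via the contract → the letter → the crate.
The report reaches the crate via the report → the letter → the crate.
No chain forces the memo (or any of the others) ahead of the crate.

the contract, the letter, the report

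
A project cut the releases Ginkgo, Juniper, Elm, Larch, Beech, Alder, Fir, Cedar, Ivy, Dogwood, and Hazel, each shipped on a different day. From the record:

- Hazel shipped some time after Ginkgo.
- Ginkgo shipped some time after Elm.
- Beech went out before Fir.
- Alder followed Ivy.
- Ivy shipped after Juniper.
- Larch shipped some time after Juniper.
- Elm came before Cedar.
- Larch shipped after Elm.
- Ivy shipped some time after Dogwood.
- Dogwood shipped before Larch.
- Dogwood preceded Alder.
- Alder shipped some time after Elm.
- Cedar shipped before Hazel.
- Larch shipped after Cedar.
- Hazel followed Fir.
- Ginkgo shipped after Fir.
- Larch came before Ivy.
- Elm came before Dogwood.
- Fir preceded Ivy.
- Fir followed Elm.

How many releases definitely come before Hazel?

5

Directly stated before Hazel: Cedar, Fir, and Ginkgo.
Beech reaches Hazel via Beech → Fir → Hazel.
Elm reaches Hazel via Elm → Cedar → Hazel.
No chain forces Dogwood (or any of the others) ahead of Hazel.
That's Beech, Cedar, Elm, Fir, and Ginkgo — 5 in all.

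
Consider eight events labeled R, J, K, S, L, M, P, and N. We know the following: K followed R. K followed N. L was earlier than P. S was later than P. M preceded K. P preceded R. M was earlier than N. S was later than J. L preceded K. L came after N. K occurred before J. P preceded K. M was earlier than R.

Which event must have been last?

Every other event has a chain of constraints placing it before S, so S is last.

S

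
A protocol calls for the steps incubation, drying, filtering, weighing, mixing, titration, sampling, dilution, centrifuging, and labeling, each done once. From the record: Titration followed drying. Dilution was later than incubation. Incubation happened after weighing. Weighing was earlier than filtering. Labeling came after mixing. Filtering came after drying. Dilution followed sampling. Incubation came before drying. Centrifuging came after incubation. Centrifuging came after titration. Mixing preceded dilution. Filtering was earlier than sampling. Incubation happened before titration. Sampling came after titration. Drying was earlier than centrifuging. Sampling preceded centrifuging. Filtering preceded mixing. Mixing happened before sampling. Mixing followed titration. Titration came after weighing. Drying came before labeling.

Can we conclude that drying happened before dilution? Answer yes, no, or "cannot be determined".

yes

Chain the constraints: drying → titration → mixing → dilution. Each link is directly stated, so drying comes before dilution.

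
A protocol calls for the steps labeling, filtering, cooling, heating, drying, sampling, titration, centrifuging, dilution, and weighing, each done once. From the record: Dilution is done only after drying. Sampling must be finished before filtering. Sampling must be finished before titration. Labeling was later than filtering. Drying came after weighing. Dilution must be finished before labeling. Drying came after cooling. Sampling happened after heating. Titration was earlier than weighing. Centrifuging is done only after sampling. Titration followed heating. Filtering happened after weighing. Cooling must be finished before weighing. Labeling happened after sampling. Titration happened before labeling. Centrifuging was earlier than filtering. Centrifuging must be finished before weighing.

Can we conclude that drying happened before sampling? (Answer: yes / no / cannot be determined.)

no

Tracing the constraints gives sampling → centrifuging → weighing → drying, so sampling must come before drying.
That means drying cannot be before sampling.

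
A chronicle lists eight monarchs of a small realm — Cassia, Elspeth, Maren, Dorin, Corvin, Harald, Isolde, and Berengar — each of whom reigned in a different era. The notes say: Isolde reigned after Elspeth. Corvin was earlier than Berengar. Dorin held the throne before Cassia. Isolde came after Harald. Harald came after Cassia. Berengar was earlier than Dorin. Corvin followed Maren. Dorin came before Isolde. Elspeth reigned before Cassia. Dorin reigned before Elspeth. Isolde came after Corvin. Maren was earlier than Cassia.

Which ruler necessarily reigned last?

Every other ruler has a chain of constraints placing them before Isolde, so Isolde is last.

Isolde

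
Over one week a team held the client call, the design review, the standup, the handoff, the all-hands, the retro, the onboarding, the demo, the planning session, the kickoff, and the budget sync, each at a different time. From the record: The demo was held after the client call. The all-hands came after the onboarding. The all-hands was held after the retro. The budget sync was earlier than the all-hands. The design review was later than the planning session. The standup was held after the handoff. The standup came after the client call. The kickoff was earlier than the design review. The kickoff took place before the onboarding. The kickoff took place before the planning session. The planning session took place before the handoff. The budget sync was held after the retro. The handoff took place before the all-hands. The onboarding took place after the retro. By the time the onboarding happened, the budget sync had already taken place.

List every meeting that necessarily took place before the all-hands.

Directly stated before the all-hands: the budget sync, the handoff, the onboarding, and the retro.
The kickoff reaches the all-hands via the kickoff → the onboarding → the all-hands.
The planning session reaches the all-hands via the planning session → the handoff → the all-hands.

the budget sync, the handoff, the kickoff, the onboarding, the planning session, the retro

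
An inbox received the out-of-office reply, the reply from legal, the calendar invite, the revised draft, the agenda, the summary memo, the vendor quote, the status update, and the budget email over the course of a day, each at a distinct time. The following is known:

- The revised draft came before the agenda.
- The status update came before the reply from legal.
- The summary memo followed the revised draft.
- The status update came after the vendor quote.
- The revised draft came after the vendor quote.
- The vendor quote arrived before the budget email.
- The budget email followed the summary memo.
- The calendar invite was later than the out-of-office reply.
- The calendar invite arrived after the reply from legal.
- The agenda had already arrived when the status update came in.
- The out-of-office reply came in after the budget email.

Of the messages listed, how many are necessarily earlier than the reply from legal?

4

Directly stated before the reply from legal: the status update.
The agenda reaches the reply from legal via the agenda → the status update → the reply from legal.
The revised draft reaches the reply from legal via the revised draft → the agenda → the status update → the reply from legal.
The vendor quote reaches the reply from legal via the vendor quote → the status update → the reply from legal.
No chain forces the budget email (or any of the others) ahead of the reply from legal.
That's the agenda, the revised draft, the status update, and the vendor quote — 4 in all.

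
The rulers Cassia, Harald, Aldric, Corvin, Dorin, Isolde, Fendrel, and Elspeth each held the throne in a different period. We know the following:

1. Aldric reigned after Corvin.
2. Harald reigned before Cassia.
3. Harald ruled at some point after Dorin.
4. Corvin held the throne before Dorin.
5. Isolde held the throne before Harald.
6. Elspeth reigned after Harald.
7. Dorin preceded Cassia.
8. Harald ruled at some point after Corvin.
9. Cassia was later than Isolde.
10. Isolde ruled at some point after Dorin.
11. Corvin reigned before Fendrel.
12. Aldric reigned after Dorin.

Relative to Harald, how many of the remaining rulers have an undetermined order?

Forced before Harald: Corvin, Dorin, and Isolde; forced after Harald: Cassia and Elspeth.
That leaves Aldric and Fendrel with no forced order relative to Harald — 2.

2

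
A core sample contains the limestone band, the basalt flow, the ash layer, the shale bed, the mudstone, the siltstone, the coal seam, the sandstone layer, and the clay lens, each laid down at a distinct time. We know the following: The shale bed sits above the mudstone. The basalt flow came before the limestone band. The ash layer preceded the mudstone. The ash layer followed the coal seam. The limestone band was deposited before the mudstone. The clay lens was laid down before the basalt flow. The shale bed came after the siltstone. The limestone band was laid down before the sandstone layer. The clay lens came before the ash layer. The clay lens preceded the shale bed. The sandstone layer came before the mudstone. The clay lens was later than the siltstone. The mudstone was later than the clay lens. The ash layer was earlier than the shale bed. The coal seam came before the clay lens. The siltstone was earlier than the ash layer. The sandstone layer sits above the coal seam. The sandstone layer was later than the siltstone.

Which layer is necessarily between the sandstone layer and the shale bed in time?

Tracing the constraints gives the sandstone layer → the mudstone → the shale bed, so the mudstone sits after the sandstone layer and before the shale bed.
No other layer is forced both after the sandstone layer and before the shale bed.

the mudstone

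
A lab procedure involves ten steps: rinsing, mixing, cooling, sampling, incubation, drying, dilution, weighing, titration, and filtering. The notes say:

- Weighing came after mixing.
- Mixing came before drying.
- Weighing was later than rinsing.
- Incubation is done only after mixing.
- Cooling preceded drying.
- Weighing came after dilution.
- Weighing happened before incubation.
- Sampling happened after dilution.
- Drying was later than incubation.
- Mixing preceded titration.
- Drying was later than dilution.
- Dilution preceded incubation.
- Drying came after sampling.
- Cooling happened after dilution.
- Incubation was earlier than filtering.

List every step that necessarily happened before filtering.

dilution, incubation, mixing, rinsing, weighing

Directly stated before filtering: incubation.
Dilution reaches filtering via dilution → incubation → filtering.
Mixing reaches filtering via mixing → incubation → filtering.
Rinsing reaches filtering via rinsing → weighing → incubation → filtering.
Likewise weighing reaches filtering by chaining the stated constraints.
No chain forces titration (or any of the others) ahead of filtering.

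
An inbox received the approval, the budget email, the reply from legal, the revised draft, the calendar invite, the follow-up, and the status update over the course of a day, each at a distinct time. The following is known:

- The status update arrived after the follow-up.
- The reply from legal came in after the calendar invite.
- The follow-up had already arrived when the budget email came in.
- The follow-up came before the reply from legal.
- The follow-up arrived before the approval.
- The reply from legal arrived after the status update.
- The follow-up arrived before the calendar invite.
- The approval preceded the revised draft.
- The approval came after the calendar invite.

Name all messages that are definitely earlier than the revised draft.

the approval, the calendar invite, the follow-up

Directly stated before the revised draft: the approval.
The calendar invite reaches the revised draft via the calendar invite → the approval → the revised draft.
The follow-up reaches the revised draft via the follow-up → the approval → the revised draft.
No chain forces the reply from legal (or any of the others) ahead of the revised draft.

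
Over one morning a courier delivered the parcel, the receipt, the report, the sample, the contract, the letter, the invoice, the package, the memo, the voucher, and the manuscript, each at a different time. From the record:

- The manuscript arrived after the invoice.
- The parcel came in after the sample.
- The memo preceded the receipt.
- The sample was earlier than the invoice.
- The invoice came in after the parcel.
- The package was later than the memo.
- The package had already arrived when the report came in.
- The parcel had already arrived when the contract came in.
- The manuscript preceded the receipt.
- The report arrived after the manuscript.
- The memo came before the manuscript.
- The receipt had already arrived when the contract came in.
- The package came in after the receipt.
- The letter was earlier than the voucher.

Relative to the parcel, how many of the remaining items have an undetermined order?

Forced before the parcel: the sample; forced after the parcel: the contract, the invoice, the manuscript, the package, the receipt, and the report.
That leaves the letter, the memo, and the voucher with no forced order relative to the parcel — 3.

3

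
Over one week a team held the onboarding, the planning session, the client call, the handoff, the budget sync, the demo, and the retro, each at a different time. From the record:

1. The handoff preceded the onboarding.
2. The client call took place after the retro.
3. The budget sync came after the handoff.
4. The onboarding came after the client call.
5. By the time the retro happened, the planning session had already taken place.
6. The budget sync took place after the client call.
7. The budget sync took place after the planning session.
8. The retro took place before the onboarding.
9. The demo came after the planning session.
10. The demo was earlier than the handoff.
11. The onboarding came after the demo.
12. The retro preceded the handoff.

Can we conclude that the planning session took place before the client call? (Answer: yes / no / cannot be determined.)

Chain the constraints: the planning session → the retro → the client call. Each link is directly stated, so the planning session comes before the client call.

yes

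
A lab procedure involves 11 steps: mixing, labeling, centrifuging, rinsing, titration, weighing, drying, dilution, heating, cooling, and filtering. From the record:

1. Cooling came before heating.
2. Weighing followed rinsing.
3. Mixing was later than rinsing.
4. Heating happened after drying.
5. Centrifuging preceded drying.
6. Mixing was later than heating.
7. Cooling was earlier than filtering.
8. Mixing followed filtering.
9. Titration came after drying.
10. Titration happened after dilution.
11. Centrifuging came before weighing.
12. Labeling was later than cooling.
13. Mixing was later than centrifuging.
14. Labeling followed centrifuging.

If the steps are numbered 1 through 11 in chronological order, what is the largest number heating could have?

10

Heating must come before mixing — 1 step forced after it.
Everything else can be placed before heating in some valid order, so heating can sit as late as position 11 − 1 = 10.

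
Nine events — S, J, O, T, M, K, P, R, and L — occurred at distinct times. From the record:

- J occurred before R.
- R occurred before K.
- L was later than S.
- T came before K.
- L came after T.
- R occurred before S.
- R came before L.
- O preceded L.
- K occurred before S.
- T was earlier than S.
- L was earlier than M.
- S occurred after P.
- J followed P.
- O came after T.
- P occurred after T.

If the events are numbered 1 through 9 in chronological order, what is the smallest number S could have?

6

J, K, P, R, and T must all come before S — 5 forced predecessors.
Nothing else is forced ahead of S, so its earliest slot is position 5 + 1 = 6.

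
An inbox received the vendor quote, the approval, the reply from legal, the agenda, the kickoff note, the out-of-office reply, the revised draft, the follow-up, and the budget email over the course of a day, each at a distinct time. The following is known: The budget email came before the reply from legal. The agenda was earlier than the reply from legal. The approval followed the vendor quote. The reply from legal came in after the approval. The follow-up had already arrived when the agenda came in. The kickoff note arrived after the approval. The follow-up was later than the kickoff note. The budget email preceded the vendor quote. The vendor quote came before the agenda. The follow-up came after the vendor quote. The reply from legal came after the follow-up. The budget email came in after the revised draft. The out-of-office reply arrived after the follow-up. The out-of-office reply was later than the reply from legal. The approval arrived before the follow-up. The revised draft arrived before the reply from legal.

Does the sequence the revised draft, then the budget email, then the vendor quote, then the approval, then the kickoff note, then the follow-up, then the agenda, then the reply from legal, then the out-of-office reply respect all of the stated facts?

Check each stated constraint against the proposed order — e.g. the budget email is ahead of the reply from legal; the revised draft is ahead of the reply from legal. Every pair is in the required order; nothing is violated.

yes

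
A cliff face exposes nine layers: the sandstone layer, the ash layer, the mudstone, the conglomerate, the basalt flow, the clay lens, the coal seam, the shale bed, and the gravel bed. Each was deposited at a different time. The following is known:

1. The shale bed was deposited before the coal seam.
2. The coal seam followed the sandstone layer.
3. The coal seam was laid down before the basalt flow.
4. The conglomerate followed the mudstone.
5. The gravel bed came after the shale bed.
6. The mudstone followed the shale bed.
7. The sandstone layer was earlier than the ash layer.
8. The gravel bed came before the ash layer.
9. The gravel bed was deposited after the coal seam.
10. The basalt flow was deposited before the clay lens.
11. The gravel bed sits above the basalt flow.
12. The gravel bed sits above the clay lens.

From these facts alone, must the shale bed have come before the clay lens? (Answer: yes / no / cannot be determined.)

yes

Chain the constraints: the shale bed → the coal seam → the basalt flow → the clay lens. Each link is directly stated, so the shale bed comes before the clay lens.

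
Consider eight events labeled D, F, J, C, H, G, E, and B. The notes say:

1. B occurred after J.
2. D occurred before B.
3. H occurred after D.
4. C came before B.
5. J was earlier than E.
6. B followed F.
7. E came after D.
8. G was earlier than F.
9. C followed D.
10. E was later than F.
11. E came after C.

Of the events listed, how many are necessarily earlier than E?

Directly stated before E: C, D, F, and J.
G reaches E via G → F → E.
No chain forces H (or any of the others) ahead of E.
That's C, D, F, G, and J — 5 in all.

5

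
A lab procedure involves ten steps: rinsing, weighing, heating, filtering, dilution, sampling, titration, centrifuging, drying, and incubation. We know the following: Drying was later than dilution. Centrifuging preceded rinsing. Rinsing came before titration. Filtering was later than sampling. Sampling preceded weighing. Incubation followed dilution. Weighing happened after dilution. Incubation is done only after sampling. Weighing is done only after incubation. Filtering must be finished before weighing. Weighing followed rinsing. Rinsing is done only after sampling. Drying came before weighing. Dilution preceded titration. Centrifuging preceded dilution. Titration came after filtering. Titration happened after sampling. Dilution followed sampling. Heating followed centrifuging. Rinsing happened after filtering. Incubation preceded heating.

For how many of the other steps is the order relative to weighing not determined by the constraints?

2

Forced before weighing: centrifuging, dilution, drying, filtering, incubation, rinsing, and sampling.
That leaves heating and titration with no forced order relative to weighing — 2.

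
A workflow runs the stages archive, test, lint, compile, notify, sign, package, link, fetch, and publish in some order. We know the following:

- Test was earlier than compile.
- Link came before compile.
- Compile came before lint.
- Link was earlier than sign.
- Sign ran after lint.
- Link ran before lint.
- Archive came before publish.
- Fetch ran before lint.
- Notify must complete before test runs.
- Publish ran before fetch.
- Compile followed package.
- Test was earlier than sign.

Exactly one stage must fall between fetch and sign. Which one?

lint

Tracing the constraints gives fetch → lint → sign, so lint sits after fetch and before sign.
No other stage is forced both after fetch and before sign.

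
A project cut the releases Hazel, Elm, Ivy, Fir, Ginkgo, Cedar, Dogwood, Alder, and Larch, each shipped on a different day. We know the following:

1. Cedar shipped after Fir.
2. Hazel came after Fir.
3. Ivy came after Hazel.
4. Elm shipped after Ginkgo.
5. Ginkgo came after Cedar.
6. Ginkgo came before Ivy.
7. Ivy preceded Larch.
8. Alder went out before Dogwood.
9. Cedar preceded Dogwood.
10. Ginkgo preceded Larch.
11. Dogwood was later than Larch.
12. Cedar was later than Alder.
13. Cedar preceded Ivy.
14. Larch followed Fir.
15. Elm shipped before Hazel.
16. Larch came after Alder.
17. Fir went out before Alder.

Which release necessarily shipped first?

Fir has a chain of constraints placing it before every other release, so Fir must be first.

Fir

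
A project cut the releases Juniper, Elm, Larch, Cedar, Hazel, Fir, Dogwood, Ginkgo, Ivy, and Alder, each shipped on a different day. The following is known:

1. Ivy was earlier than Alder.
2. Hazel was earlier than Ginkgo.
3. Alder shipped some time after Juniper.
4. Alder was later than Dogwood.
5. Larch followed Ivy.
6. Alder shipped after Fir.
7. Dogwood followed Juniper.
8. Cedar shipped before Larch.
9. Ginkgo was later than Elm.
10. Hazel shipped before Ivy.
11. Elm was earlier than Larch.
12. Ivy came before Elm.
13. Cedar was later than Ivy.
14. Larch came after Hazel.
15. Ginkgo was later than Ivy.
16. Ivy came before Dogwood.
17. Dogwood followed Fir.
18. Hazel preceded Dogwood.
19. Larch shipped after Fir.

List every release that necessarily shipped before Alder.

Directly stated before Alder: Dogwood, Fir, Ivy, and Juniper.
Hazel reaches Alder via Hazel → Dogwood → Alder.
No chain forces Ginkgo (or any of the others) ahead of Alder.

Dogwood, Fir, Hazel, Ivy, Juniper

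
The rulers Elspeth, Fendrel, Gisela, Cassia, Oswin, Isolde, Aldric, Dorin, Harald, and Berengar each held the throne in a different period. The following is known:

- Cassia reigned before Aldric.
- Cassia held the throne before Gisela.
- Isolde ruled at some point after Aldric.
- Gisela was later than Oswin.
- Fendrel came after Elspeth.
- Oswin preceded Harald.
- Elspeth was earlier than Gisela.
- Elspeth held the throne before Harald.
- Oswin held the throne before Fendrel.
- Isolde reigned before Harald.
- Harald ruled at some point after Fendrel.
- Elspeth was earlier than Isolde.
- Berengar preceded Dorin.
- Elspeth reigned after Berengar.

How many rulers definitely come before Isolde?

Directly stated before Isolde: Aldric and Elspeth.
Berengar reaches Isolde via Berengar → Elspeth → Isolde.
Cassia reaches Isolde via Cassia → Aldric → Isolde.
No chain forces Harald (or any of the others) ahead of Isolde.
That's Aldric, Berengar, Cassia, and Elspeth — 4 in all.

4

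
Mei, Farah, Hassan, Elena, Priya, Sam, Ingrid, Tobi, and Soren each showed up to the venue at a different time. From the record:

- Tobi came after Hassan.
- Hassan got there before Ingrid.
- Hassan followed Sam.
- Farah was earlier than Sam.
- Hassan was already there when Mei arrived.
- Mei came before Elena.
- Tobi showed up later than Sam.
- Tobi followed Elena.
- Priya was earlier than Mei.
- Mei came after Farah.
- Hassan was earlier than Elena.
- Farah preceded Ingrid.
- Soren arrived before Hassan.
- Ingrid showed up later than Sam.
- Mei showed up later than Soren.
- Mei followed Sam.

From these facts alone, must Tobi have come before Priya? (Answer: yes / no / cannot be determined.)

no

Tracing the constraints gives Priya → Mei → Elena → Tobi, so Priya must come before Tobi.
That means Tobi cannot be before Priya.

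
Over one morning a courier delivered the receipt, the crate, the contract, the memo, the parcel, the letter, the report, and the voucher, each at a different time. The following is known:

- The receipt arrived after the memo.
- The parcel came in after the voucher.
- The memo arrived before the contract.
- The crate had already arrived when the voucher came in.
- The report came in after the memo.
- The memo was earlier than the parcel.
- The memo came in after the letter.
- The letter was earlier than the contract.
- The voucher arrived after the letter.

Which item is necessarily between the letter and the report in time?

the memo

Tracing the constraints gives the letter → the memo → the report, so the memo sits after the letter and before the report.
No other item is forced both after the letter and before the report.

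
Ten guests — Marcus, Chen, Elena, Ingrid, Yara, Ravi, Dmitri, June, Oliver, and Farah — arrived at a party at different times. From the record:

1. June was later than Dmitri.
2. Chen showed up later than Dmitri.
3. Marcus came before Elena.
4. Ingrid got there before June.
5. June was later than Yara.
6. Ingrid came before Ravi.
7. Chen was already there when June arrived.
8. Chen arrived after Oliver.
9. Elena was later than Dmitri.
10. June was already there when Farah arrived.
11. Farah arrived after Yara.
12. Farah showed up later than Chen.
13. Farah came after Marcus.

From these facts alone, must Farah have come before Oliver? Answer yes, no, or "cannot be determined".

no

Tracing the constraints gives Oliver → Chen → Farah, so Oliver must come before Farah.
That means Farah cannot be before Oliver.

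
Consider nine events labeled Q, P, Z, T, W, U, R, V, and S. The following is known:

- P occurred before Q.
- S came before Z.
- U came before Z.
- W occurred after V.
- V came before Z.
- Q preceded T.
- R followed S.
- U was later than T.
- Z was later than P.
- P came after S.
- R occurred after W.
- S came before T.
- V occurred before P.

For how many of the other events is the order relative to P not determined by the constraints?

2

Forced before P: S and V; forced after P: Q, T, U, and Z.
That leaves R and W with no forced order relative to P — 2.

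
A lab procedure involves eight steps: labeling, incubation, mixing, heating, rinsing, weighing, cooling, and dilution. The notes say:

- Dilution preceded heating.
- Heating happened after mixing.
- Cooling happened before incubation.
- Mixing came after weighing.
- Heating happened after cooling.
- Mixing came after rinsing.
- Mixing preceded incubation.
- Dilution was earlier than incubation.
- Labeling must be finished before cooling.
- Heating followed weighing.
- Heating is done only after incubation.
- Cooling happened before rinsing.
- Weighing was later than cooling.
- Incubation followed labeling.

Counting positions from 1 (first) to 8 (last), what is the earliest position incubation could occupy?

Cooling, dilution, labeling, mixing, rinsing, and weighing must all come before incubation — 6 forced predecessors.
Nothing else is forced ahead of incubation, so its earliest slot is position 6 + 1 = 7.

7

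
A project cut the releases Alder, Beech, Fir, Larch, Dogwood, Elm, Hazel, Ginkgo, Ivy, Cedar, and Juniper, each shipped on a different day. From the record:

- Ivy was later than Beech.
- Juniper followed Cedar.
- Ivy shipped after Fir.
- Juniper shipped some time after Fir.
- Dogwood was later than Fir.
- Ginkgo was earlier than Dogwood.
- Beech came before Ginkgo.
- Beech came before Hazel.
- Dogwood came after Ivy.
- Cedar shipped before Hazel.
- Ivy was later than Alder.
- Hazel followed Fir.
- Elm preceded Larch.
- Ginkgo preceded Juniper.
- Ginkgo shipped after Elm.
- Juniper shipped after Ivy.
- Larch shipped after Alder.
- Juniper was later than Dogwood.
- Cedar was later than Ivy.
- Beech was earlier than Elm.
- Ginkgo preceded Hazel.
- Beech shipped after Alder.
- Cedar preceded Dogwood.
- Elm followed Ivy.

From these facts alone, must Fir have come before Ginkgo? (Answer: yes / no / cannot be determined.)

yes

Chain the constraints: Fir → Ivy → Elm → Ginkgo. Each link is directly stated, so Fir comes before Ginkgo.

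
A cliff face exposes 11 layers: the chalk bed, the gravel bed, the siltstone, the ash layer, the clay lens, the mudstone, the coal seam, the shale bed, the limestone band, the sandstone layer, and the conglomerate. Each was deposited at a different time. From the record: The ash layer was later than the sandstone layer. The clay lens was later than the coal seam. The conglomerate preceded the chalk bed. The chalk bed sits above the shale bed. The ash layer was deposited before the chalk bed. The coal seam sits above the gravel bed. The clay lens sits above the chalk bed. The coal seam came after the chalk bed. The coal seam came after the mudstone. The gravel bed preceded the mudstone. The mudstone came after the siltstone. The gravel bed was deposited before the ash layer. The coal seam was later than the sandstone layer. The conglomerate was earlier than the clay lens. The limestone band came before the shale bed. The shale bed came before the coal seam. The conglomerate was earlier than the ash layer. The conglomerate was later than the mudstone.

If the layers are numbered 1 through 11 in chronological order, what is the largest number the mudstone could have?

The mudstone must come before the ash layer, the chalk bed, the clay lens, the coal seam, and the conglomerate — 5 layers forced after it.
Everything else can be placed before the mudstone in some valid order, so the mudstone can sit as late as position 11 − 5 = 6.

6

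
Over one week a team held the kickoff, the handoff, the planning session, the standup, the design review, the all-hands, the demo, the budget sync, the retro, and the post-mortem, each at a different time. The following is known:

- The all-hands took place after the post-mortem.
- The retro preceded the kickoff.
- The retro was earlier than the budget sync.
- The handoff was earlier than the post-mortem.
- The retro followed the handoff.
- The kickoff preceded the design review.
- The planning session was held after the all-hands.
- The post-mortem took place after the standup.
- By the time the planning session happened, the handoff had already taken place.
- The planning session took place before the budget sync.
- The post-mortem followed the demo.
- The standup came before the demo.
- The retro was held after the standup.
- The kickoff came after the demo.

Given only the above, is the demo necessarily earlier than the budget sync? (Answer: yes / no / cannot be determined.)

yes

Chain the constraints: the demo → the post-mortem → the all-hands → the planning session → the budget sync. Each link is directly stated, so the demo comes before the budget sync.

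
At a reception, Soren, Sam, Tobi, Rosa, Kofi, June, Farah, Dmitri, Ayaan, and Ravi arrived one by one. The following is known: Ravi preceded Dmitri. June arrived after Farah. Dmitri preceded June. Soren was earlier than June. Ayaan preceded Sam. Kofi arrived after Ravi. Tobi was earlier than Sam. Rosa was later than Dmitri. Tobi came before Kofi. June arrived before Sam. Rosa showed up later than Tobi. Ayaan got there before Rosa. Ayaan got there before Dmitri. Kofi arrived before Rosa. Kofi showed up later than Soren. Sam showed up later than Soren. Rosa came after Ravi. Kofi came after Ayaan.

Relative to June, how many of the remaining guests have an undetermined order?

Forced before June: Ayaan, Dmitri, Farah, Ravi, and Soren; forced after June: Sam.
That leaves Kofi, Rosa, and Tobi with no forced order relative to June — 3.

3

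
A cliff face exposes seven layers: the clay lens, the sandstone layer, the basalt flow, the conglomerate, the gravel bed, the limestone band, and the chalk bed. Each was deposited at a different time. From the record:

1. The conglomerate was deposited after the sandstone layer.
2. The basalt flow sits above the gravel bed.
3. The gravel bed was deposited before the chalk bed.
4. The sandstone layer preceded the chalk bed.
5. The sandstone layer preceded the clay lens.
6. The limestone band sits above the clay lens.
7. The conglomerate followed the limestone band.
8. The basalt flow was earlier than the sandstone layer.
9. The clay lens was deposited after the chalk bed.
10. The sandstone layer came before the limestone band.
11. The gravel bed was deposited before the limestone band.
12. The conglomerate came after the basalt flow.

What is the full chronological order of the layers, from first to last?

The constraints fix every adjacent pair, so only one ordering works:
the gravel bed → the basalt flow → the sandstone layer → the chalk bed → the clay lens → the limestone band → the conglomerate.

the gravel bed, the basalt flow, the sandstone layer, the chalk bed, the clay lens, the limestone band, the conglomerate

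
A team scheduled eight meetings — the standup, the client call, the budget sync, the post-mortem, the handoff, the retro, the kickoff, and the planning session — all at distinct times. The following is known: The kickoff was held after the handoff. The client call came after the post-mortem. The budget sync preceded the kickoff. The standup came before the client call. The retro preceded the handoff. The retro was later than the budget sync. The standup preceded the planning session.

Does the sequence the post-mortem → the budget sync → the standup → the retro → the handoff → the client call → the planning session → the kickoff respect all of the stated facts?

yes

Check each stated constraint against the proposed order — e.g. the post-mortem is ahead of the client call; the budget sync is ahead of the kickoff. Every pair is in the required order; nothing is violated.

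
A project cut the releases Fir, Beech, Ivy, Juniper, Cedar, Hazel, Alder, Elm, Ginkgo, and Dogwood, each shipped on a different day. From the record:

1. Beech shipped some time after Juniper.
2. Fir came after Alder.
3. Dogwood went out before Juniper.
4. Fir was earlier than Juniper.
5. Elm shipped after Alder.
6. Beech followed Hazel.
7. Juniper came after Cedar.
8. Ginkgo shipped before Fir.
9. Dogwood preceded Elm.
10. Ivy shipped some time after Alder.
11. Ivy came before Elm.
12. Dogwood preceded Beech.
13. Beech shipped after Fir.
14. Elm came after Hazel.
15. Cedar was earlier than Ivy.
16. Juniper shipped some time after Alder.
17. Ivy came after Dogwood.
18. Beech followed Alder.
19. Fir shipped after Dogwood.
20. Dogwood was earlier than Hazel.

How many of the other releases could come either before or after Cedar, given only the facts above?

Forced after Cedar: Beech, Elm, Ivy, and Juniper.
That leaves Alder, Dogwood, Fir, Ginkgo, and Hazel with no forced order relative to Cedar — 5.

5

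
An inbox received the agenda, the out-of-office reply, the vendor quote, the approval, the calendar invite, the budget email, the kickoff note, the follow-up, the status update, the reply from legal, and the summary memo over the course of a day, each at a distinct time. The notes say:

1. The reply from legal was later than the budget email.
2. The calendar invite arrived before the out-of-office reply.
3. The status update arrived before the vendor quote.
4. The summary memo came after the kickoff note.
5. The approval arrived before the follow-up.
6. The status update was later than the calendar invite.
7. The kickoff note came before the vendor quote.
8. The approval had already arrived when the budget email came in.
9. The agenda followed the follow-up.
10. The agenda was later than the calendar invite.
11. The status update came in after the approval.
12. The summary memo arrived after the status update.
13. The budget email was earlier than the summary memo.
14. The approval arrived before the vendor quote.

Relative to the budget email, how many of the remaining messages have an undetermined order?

Forced before the budget email: the approval; forced after the budget email: the reply from legal and the summary memo.
That leaves the agenda, the calendar invite, the follow-up, the kickoff note, the out-of-office reply, the status update, and the vendor quote with no forced order relative to the budget email — 7.

7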